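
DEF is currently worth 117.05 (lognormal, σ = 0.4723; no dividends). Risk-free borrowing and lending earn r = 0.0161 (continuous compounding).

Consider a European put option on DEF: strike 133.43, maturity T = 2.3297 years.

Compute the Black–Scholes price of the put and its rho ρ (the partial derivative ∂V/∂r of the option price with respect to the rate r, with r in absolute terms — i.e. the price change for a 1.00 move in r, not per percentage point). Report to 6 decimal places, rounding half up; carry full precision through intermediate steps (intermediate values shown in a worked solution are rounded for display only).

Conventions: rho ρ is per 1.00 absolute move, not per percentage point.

price = 40.573337
ρ = -205.983521

σ√T = 0.4723·√2.3297 = 0.720888
d₁ = (ln(S/K) + (r+σ²/2)T) / (σ√T) = (ln(117.05/133.43) + (0.0161+0.4723²/2)·2.3297) / 0.720888 = (-0.130976 + 0.297348) / 0.720888 = 0.230788
d₂ = d₁ − σ√T = 0.230788 − 0.720888 = -0.490100
e^{−rT} = 0.963187
N(−d₁) = 0.408740,  N(−d₂) = 0.687969
Put price V = K·e^{−rT}·N(−d₂) − S·N(−d₁) = 88.416329 − 47.842992 = 40.573337
ρ = −K·T·e^{−rT}·N(−d₂) = -205.983521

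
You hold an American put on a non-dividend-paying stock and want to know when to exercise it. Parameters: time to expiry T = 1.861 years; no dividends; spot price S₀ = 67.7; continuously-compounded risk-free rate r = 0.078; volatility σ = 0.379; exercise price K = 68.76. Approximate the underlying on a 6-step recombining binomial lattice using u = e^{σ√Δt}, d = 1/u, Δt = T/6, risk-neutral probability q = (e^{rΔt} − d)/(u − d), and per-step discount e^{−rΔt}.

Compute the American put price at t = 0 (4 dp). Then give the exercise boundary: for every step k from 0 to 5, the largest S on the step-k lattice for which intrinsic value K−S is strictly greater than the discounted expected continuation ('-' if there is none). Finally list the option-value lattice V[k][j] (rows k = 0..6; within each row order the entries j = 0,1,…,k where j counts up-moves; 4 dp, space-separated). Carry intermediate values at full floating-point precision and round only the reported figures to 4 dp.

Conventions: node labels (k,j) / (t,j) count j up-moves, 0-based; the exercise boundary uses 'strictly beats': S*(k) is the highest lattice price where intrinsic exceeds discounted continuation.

Δt=0.31017, u=1.23500, d=0.80971, q=0.50501, disc=e^(-rΔt)=0.97610
k=6 terminal: V=max(K-S,0) → 49.6801 39.6586 24.3735 1.0600 0.0000 0.0000 0.0000
k=5: j=0 S=23.5638 intr=45.1962 cont=43.5527 V=45.1962[EX]; j=1 S=35.9404 intr=32.8196 cont=31.1761 V=32.8196[EX]; j=2 S=54.8176 intr=13.9424 cont=12.2989 V=13.9424[EX]; j=3 S=83.6098 intr=0.0000 cont=0.5122 V=0.5122[hold]; j=4 S=127.5248 intr=0.0000 cont=0.0000 V=0.0000[hold]; j=5 S=194.5056 intr=0.0000 cont=0.0000 V=0.0000[hold]  S*(5)=54.8176
k=4: j=0 S=29.1014 intr=39.6586 cont=38.0151 V=39.6586[EX]; j=1 S=44.3865 intr=24.3735 cont=22.7299 V=24.3735[EX]; j=2 S=67.7000 intr=1.0600 cont=6.9889 V=6.9889[hold]; j=3 S=103.2586 intr=0.0000 cont=0.2475 V=0.2475[hold]; j=4 S=157.4938 intr=0.0000 cont=0.0000 V=0.0000[hold]  S*(4)=44.3865
k=3: j=0 S=35.9404 intr=32.8196 cont=31.1761 V=32.8196[EX]; j=1 S=54.8176 intr=13.9424 cont=15.2214 V=15.2214[hold]; j=2 S=83.6098 intr=0.0000 cont=3.4988 V=3.4988[hold]; j=3 S=127.5248 intr=0.0000 cont=0.1196 V=0.1196[hold]  S*(3)=35.9404
k=2: j=0 S=44.3865 intr=24.3735 cont=23.3604 V=24.3735[EX]; j=1 S=67.7000 intr=1.0600 cont=9.0791 V=9.0791[hold]; j=2 S=103.2586 intr=0.0000 cont=1.7494 V=1.7494[hold]  S*(2)=44.3865
k=1: j=0 S=54.8176 intr=13.9424 cont=16.2517 V=16.2517[hold]; j=1 S=83.6098 intr=0.0000 cont=5.2490 V=5.2490[hold]  S*(1)=-
k=0: j=0 S=67.7000 intr=1.0600 cont=10.4397 V=10.4397[hold]  S*(0)=-

price = 10.4397
boundary = - - 44.3865 35.9404 44.3865 54.8176
tree:
10.4397
16.2517 5.2490
24.3735 9.0791 1.7494
32.8196 15.2214 3.4988 0.1196
39.6586 24.3735 6.9889 0.2475 0.0000
45.1962 32.8196 13.9424 0.5122 0.0000 0.0000
49.6801 39.6586 24.3735 1.0600 0.0000 0.0000 0.0000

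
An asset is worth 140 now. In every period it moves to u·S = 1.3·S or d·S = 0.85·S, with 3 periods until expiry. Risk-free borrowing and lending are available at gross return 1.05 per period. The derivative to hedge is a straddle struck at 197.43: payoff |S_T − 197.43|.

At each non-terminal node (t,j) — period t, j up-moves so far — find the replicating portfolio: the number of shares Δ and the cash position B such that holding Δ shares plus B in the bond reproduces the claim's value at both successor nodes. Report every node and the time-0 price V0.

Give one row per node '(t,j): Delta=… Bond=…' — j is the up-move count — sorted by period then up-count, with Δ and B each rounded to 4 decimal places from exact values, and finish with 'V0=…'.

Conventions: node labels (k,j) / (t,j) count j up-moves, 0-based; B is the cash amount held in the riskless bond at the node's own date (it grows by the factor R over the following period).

(0,0): Delta=-0.3421 Bond=97.2402
(1,0): Delta=-0.9418 Bond=173.4705
(1,1): Delta=0.1481 Bond=12.8918
(2,0): Delta=-1.0000 Bond=188.0286
(2,1): Delta=-0.8943 Bond=174.7884
(2,2): Delta=1.0000 Bond=-188.0286
V0=49.3476

Since d<R<u, set p* = (R−d)/(u−d) = 0.4444; price each node as the discounted p*-expectation of its children.
Expiry values: V(3,0)=111.4525, V(3,1)=65.9350, V(3,2)=3.6800, V(3,3)=110.1500
(2,0): S=101.1500. Δ = (V_up−V_dn)/(S_up−S_dn) = (65.9350−111.4525)/(131.4950−85.9775) = -1.0000. V = [p*·65.9350 + (1−p*)·111.4525]/1.05 = 86.8786. B = V − Δ·S = 188.0286.
(2,1): S=154.7000. Δ = (V_up−V_dn)/(S_up−S_dn) = (3.6800−65.9350)/(201.1100−131.4950) = -0.8943. V = [p*·3.6800 + (1−p*)·65.9350]/1.05 = 36.4439. B = V − Δ·S = 174.7884.
(2,2): S=236.6000. Δ = (V_up−V_dn)/(S_up−S_dn) = (110.1500−3.6800)/(307.5800−201.1100) = 1.0000. V = [p*·110.1500 + (1−p*)·3.6800]/1.05 = 48.5714. B = V − Δ·S = -188.0286.
(1,0): S=119.0000. Δ = (V_up−V_dn)/(S_up−S_dn) = (36.4439−86.8786)/(154.7000−101.1500) = -0.9418. V = [p*·36.4439 + (1−p*)·86.8786]/1.05 = 61.3935. B = V − Δ·S = 173.4705.
(1,1): S=182.0000. Δ = (V_up−V_dn)/(S_up−S_dn) = (48.5714−36.4439)/(236.6000−154.7000) = 0.1481. V = [p*·48.5714 + (1−p*)·36.4439]/1.05 = 39.8418. B = V − Δ·S = 12.8918.
(0,0): S=140.0000. Δ = (V_up−V_dn)/(S_up−S_dn) = (39.8418−61.3935)/(182.0000−119.0000) = -0.3421. V = [p*·39.8418 + (1−p*)·61.3935]/1.05 = 49.3476. B = V − Δ·S = 97.2402.
As a check, the time-0 holding Δ(0,0)·S0 + B(0,0) comes to 49.3476 — exactly V0.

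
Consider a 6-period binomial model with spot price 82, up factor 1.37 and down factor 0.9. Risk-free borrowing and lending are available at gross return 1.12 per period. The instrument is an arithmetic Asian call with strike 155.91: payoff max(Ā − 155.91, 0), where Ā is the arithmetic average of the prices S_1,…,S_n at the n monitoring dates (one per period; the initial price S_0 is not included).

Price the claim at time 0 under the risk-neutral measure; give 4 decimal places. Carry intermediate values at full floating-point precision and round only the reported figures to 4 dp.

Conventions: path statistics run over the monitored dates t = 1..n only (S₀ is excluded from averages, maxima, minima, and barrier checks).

price = 4.0664

Under the martingale measure an up-move has probability p* = 0.4681; value the claim as the probability-weighted average of per-path payoffs, discounted 6 periods at R = 1.12.
Enumerate all 2^6 = 64 price paths (U = up ×1.37, D = down ×0.9); each path with k up-moves has probability p*^k·(1−p*)^(6−k).
DDDDDD: Ā=57.6328, payoff=0.0000, prob=0.022649
UDDDDD: Ā=87.7299, payoff=0.0000, prob=0.019931
DUDDDD: Ā=81.3065, payoff=0.0000, prob=0.019931
UUDDDD: Ā=123.7666, payoff=0.0000, prob=0.017540
DDUDDD: Ā=75.5255, payoff=0.0000, prob=0.019931
UDUDDD: Ā=114.9666, payoff=0.0000, prob=0.017540
DUUDDD: Ā=108.5433, payoff=0.0000, prob=0.017540
UUUDDD: Ā=165.2270, payoff=9.3170, prob=0.015435
DDDUDD: Ā=70.3226, payoff=0.0000, prob=0.019931
UDDUDD: Ā=107.0467, payoff=0.0000, prob=0.017540
DUDUDD: Ā=100.6233, payoff=0.0000, prob=0.017540
UUDUDD: Ā=153.1711, payoff=0.0000, prob=0.015435
DDUUDD: Ā=94.8423, payoff=0.0000, prob=0.017540
UDUUDD: Ā=144.3711, payoff=0.0000, prob=0.015435
DUUUDD: Ā=137.9478, payoff=0.0000, prob=0.015435
UUUUDD: Ā=209.9872, payoff=54.0772, prob=0.013583
DDDDUD: Ā=65.6400, payoff=0.0000, prob=0.019931
UDDDUD: Ā=99.9187, payoff=0.0000, prob=0.017540
DUDDUD: Ā=93.4954, payoff=0.0000, prob=0.017540
UUDDUD: Ā=142.3207, payoff=0.0000, prob=0.015435
DDUDUD: Ā=87.7144, payoff=0.0000, prob=0.017540
UDUDUD: Ā=133.5208, payoff=0.0000, prob=0.015435
DUUDUD: Ā=127.0974, payoff=0.0000, prob=0.015435
UUUDUD: Ā=193.4705, payoff=37.5605, prob=0.013583
DDDUUD: Ā=82.5115, payoff=0.0000, prob=0.017540
UDDUUD: Ā=125.6008, payoff=0.0000, prob=0.015435
DUDUUD: Ā=119.1775, payoff=0.0000, prob=0.015435
UUDUUD: Ā=181.4146, payoff=25.5046, prob=0.013583
DDUUUD: Ā=113.3965, payoff=0.0000, prob=0.015435
UDUUUD: Ā=172.6146, payoff=16.7046, prob=0.013583
DUUUUD: Ā=166.1913, payoff=10.2813, prob=0.013583
UUUUUD: Ā=252.9800, payoff=97.0700, prob=0.011953
DDDDDU: Ā=61.4257, payoff=0.0000, prob=0.019931
UDDDDU: Ā=93.5035, payoff=0.0000, prob=0.017540
DUDDDU: Ā=87.0802, payoff=0.0000, prob=0.017540
UUDDDU: Ā=132.5554, payoff=0.0000, prob=0.015435
DDUDDU: Ā=81.2992, payoff=0.0000, prob=0.017540
UDUDDU: Ā=123.7554, payoff=0.0000, prob=0.015435
DUUDDU: Ā=117.3321, payoff=0.0000, prob=0.015435
UUUDDU: Ā=178.6055, payoff=22.6955, prob=0.013583
DDDUDU: Ā=76.0963, payoff=0.0000, prob=0.017540
UDDUDU: Ā=115.8355, payoff=0.0000, prob=0.015435
DUDUDU: Ā=109.4121, payoff=0.0000, prob=0.015435
UUDUDU: Ā=166.5496, payoff=10.6396, prob=0.013583
DDUUDU: Ā=103.6311, payoff=0.0000, prob=0.015435
UDUUDU: Ā=157.7496, payoff=1.8396, prob=0.013583
DUUUDU: Ā=151.3263, payoff=0.0000, prob=0.013583
UUUUDU: Ā=230.3522, payoff=74.4422, prob=0.011953
DDDDUU: Ā=71.4137, payoff=0.0000, prob=0.017540
UDDDUU: Ā=108.7075, payoff=0.0000, prob=0.015435
DUDDUU: Ā=102.2842, payoff=0.0000, prob=0.015435
UUDDUU: Ā=155.6992, payoff=0.0000, prob=0.013583
DDUDUU: Ā=96.5032, payoff=0.0000, prob=0.015435
UDUDUU: Ā=146.8992, payoff=0.0000, prob=0.013583
DUUDUU: Ā=140.4759, payoff=0.0000, prob=0.013583
UUUDUU: Ā=213.8356, payoff=57.9256, prob=0.011953
DDDUUU: Ā=91.3003, payoff=0.0000, prob=0.015435
UDDUUU: Ā=138.9793, payoff=0.0000, prob=0.013583
DUDUUU: Ā=132.5559, payoff=0.0000, prob=0.013583
UUDUUU: Ā=201.7796, payoff=45.8696, prob=0.011953
DDUUUU: Ā=126.7749, payoff=0.0000, prob=0.013583
UDUUUU: Ā=192.9796, payoff=37.0696, prob=0.011953
DUUUUU: Ā=186.5563, payoff=30.6463, prob=0.011953
UUUUUU: Ā=283.9801, payoff=128.0701, prob=0.010518
Price = Σ prob·payoff / R^6 = 8.026357 / 1.973823 = 4.0664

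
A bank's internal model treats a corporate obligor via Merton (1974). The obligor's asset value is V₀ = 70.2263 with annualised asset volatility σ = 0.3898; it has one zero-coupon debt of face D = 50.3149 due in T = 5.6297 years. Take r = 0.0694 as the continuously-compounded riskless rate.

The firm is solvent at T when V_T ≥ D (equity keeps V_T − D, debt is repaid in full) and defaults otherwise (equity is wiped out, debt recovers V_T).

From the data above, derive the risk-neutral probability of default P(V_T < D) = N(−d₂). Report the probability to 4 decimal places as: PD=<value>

PD=0.3743

Work the structural quantities from V₀ = 70.2263 against face 50.3149:
d₁ = [ln(V₀/D) + (r + σ²/2)T] / (σ√T)
   = [ln(70.2263/50.3149) + (0.0694 + 0.5·0.3898²)·5.6297] / (0.3898·√5.6297)
   = [0.333422 + 0.818401] / 0.924878 = 1.245378
d₂ = d₁ − σ√T = 1.245378 − 0.924878 = 0.320500
risk-neutral PD = N(−d₂) = N(-0.320500) = 0.374295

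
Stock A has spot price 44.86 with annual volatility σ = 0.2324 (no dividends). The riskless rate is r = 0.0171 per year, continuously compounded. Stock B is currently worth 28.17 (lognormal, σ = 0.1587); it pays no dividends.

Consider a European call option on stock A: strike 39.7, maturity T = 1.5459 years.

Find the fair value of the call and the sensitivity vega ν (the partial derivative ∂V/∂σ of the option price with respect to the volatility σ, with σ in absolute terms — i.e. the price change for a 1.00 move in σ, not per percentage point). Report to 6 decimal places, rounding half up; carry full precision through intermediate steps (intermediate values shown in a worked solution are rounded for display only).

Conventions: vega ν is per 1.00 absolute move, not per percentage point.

price = 8.510620
ν = 17.910161

σ√T = 0.2324·√1.5459 = 0.288953
d₁ = (ln(S/K) + (r+σ²/2)T) / (σ√T) = (ln(44.86/39.7) + (0.0171+0.2324²/2)·1.5459) / 0.288953 = (0.122195 + 0.068182) / 0.288953 = 0.658852
d₂ = d₁ − σ√T = 0.658852 − 0.288953 = 0.369899
e^{−rT} = 0.973911
N(d₁) = 0.745005,  N(d₂) = 0.644271
Call price V = S·N(d₁) − K·e^{−rT}·N(d₂) = 33.420905 − 24.910285 = 8.510620
φ(d₁) = (1/√(2π))·e^{−d₁²/2} = 0.321107
ν = S·φ(d₁)·√T = 17.910161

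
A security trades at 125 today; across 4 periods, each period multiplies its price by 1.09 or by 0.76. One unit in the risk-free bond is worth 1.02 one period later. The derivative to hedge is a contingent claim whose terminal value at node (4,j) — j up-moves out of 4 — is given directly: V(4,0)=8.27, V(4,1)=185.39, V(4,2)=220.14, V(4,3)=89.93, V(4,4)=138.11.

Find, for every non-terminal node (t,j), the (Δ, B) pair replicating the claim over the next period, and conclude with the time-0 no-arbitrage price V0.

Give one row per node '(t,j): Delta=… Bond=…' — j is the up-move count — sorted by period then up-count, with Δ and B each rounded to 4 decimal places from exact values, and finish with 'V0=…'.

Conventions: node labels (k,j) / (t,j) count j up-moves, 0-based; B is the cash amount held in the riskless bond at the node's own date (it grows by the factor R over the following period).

(0,0): Delta=-0.5137 Bond=187.1021
(1,0): Delta=-1.8777 Bond=320.4245
(1,1): Delta=-0.2576 Bond=155.9572
(2,0): Delta=2.6725 Bond=-1.6936
(2,1): Delta=-2.7319 Bond=415.2824
(2,2): Delta=0.2068 Bond=90.0977
(3,0): Delta=9.7814 Bond=-391.8066
(3,1): Delta=1.3381 Bond=103.2938
(3,2): Delta=-3.4959 Bond=509.8212
(3,3): Delta=0.9019 Bond=-20.6176
V0=122.8926

Arbitrage-free pricing uses the up-move probability p* = (R−d)/(u−d) = 0.7879, discounting each step at R = 1.02.
Payoffs at expiry: V(4,0)=8.2700, V(4,1)=185.3900, V(4,2)=220.1400, V(4,3)=89.9300, V(4,4)=138.1100
(3,0): S=54.8720. Δ = (V_up−V_dn)/(S_up−S_dn) = (185.3900−8.2700)/(59.8105−41.7027) = 9.7814. V = [p*·185.3900 + (1−p*)·8.2700]/1.02 = 144.9207. B = V − Δ·S = -391.8066.
(3,1): S=78.6980. Δ = (V_up−V_dn)/(S_up−S_dn) = (220.1400−185.3900)/(85.7808−59.8105) = 1.3381. V = [p*·220.1400 + (1−p*)·185.3900]/1.02 = 208.5969. B = V − Δ·S = 103.2938.
(3,2): S=112.8695. Δ = (V_up−V_dn)/(S_up−S_dn) = (89.9300−220.1400)/(123.0278−85.7808) = -3.4959. V = [p*·89.9300 + (1−p*)·220.1400]/1.02 = 115.2454. B = V − Δ·S = 509.8212.
(3,3): S=161.8786. Δ = (V_up−V_dn)/(S_up−S_dn) = (138.1100−89.9300)/(176.4477−123.0278) = 0.9019. V = [p*·138.1100 + (1−p*)·89.9300]/1.02 = 125.3824. B = V − Δ·S = -20.6176.
(2,0): S=72.2000. Δ = (V_up−V_dn)/(S_up−S_dn) = (208.5969−144.9207)/(78.6980−54.8720) = 2.6725. V = [p*·208.5969 + (1−p*)·144.9207]/1.02 = 191.2645. B = V − Δ·S = -1.6936.
(2,1): S=103.5500. Δ = (V_up−V_dn)/(S_up−S_dn) = (115.2454−208.5969)/(112.8695−78.6980) = -2.7319. V = [p*·115.2454 + (1−p*)·208.5969]/1.02 = 132.3992. B = V − Δ·S = 415.2824.
(2,2): S=148.5125. Δ = (V_up−V_dn)/(S_up−S_dn) = (125.3824−115.2454)/(161.8786−112.8695) = 0.2068. V = [p*·125.3824 + (1−p*)·115.2454]/1.02 = 120.8158. B = V − Δ·S = 90.0977.
(1,0): S=95.0000. Δ = (V_up−V_dn)/(S_up−S_dn) = (132.3992−191.2645)/(103.5500−72.2000) = -1.8777. V = [p*·132.3992 + (1−p*)·191.2645]/1.02 = 142.0449. B = V − Δ·S = 320.4245.
(1,1): S=136.2500. Δ = (V_up−V_dn)/(S_up−S_dn) = (120.8158−132.3992)/(148.5125−103.5500) = -0.2576. V = [p*·120.8158 + (1−p*)·132.3992]/1.02 = 120.8558. B = V − Δ·S = 155.9572.
(0,0): S=125.0000. Δ = (V_up−V_dn)/(S_up−S_dn) = (120.8558−142.0449)/(136.2500−95.0000) = -0.5137. V = [p*·120.8558 + (1−p*)·142.0449]/1.02 = 122.8926. B = V − Δ·S = 187.1021.
Check: Δ(0,0)·S0 + B(0,0) = 122.8926 = V0.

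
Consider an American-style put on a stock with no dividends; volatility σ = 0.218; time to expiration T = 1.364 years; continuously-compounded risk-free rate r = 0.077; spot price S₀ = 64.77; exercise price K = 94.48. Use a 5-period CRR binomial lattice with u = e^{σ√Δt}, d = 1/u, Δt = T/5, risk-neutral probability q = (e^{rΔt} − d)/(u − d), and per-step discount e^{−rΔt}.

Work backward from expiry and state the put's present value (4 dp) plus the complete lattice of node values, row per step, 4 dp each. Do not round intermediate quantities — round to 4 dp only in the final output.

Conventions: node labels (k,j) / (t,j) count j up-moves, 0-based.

price = 29.7100
tree:
29.7100
36.6805 21.8989
42.9008 29.7100 13.1458
48.4517 36.6805 21.8989 6.3916
53.4052 42.9008 29.7100 13.1458 1.4228
57.8256 48.4517 36.6805 21.8989 3.3371 0.0000

params: Δt=0.27280 u=1.12060 d=0.89238 q=0.56458 e^(-rΔt)=0.97921
t_5 payoffs: 57.8256 48.4517 36.6805 21.8989 3.3371 0.0000
k=4: node(4,0) S=41.0748 payoff=53.4052 vs cont=51.4413 → 53.4052 [stop]  node(4,1) S=51.5792 payoff=42.9008 vs cont=40.9369 → 42.9008 [stop]  node(4,2) S=64.7700 payoff=29.7100 vs cont=27.7461 → 29.7100 [stop]  node(4,3) S=81.3342 payoff=13.1458 vs cont=11.1819 → 13.1458 [stop]  node(4,4) S=102.1345 payoff=0.0000 vs cont=1.4228 → 1.4228 [wait]
k=3: node(3,0) S=46.0283 payoff=48.4517 vs cont=46.4878 → 48.4517 [stop]  node(3,1) S=57.7995 payoff=36.6805 vs cont=34.7166 → 36.6805 [stop]  node(3,2) S=72.5811 payoff=21.8989 vs cont=19.9350 → 21.8989 [stop]  node(3,3) S=91.1429 payoff=3.3371 vs cont=6.3916 → 6.3916 [wait]
k=2: node(2,0) S=51.5792 payoff=42.9008 vs cont=40.9369 → 42.9008 [stop]  node(2,1) S=64.7700 payoff=29.7100 vs cont=27.7461 → 29.7100 [stop]  node(2,2) S=81.3342 payoff=13.1458 vs cont=12.8705 → 13.1458 [stop]
k=1: node(1,0) S=57.7995 payoff=36.6805 vs cont=34.7166 → 36.6805 [stop]  node(1,1) S=72.5811 payoff=21.8989 vs cont=19.9350 → 21.8989 [stop]
k=0: node(0,0) S=64.7700 payoff=29.7100 vs cont=27.7461 → 29.7100 [stop]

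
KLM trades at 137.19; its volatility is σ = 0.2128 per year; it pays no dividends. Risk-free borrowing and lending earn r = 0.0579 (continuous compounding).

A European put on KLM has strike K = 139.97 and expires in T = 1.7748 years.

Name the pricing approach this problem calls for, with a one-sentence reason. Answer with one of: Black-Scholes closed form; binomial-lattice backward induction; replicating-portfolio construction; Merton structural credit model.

framework: Black-Scholes closed form

Key observation: everything needed for the exact continuous-time valuation of the European put on KLM (strike 139.97) is given, and no feature rules the closed form out.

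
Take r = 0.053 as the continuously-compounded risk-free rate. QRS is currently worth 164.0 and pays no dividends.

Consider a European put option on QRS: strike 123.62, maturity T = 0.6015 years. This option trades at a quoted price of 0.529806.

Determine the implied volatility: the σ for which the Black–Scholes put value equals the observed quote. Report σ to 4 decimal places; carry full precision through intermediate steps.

At σ = 0.2440 the Black–Scholes value reproduces the quote:
σ√T = 0.244·√0.6015 = 0.189238
d₁ = (ln(S/K) + (r+σ²/2)T) / (σ√T) = (ln(164.0/123.62) + (0.053+0.244²/2)·0.6015) / 0.189238 = (0.282654 + 0.049785) / 0.189238 = 1.756727
d₂ = d₁ − σ√T = 1.756727 − 0.189238 = 1.567490
e^{−rT} = 0.968623
N(−d₁) = 0.039482,  N(−d₂) = 0.058500
V = K·e^{−rT}·N(−d₂) − S·N(−d₁) = 7.004877 − 6.475072 = 0.529806 (equal to the quote); since ∂V/∂σ > 0 for all σ, the implied volatility is unique

sigma = 0.2440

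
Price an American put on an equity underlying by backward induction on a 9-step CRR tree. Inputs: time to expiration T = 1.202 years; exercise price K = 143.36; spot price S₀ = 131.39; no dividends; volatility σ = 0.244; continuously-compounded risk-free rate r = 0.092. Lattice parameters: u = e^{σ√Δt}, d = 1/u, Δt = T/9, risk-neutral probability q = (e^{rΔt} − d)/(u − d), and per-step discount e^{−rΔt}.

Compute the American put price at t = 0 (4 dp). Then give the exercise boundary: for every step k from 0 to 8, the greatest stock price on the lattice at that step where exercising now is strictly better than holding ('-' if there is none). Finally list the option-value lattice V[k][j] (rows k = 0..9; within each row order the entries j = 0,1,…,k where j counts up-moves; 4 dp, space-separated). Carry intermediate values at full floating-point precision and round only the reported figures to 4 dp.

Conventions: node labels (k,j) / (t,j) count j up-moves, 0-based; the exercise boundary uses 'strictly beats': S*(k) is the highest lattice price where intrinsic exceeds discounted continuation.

params: Δt=0.13356 u=1.09327 d=0.91469 q=0.54695 e^(-rΔt)=0.98779
t_9 payoffs: 84.4721 72.9752 59.2338 42.8096 23.1789 0.0000 0.0000 0.0000 0.0000 0.0000
t_8: node(8,0) S=64.3802 payoff=78.9798 vs cont=77.2291 → 78.9798 [stop]  node(8,1) S=76.9494 payoff=66.4106 vs cont=64.6599 → 66.4106 [stop]  node(8,2) S=91.9724 payoff=51.3876 vs cont=49.6369 → 51.3876 [stop]  node(8,3) S=109.9284 payoff=33.4316 vs cont=31.6809 → 33.4316 [stop]  node(8,4) S=131.3900 payoff=11.9700 vs cont=10.3729 → 11.9700 [stop]  node(8,5) S=157.0416 payoff=0.0000 vs cont=0.0000 → 0.0000 [wait]  node(8,6) S=187.7013 payoff=0.0000 vs cont=0.0000 → 0.0000 [wait]  node(8,7) S=224.3467 payoff=0.0000 vs cont=0.0000 → 0.0000 [wait]  node(8,8) S=268.1465 payoff=0.0000 vs cont=0.0000 → 0.0000 [wait]  ⇒ S*(8)=131.3900
t_7: node(7,0) S=70.3848 payoff=72.9752 vs cont=71.2245 → 72.9752 [stop]  node(7,1) S=84.1262 payoff=59.2338 vs cont=57.4831 → 59.2338 [stop]  node(7,2) S=100.5504 payoff=42.8096 vs cont=41.0589 → 42.8096 [stop]  node(7,3) S=120.1811 payoff=23.1789 vs cont=21.4282 → 23.1789 [stop]  node(7,4) S=143.6443 payoff=0.0000 vs cont=5.3568 → 5.3568 [wait]  node(7,5) S=171.6884 payoff=0.0000 vs cont=0.0000 → 0.0000 [wait]  node(7,6) S=205.2076 payoff=0.0000 vs cont=0.0000 → 0.0000 [wait]  node(7,7) S=245.2708 payoff=0.0000 vs cont=0.0000 → 0.0000 [wait]  ⇒ S*(7)=120.1811
t_6: node(6,0) S=76.9494 payoff=66.4106 vs cont=64.6599 → 66.4106 [stop]  node(6,1) S=91.9724 payoff=51.3876 vs cont=49.6369 → 51.3876 [stop]  node(6,2) S=109.9284 payoff=33.4316 vs cont=31.6809 → 33.4316 [stop]  node(6,3) S=131.3900 payoff=11.9700 vs cont=13.2670 → 13.2670 [wait]  node(6,4) S=157.0416 payoff=0.0000 vs cont=2.3972 → 2.3972 [wait]  node(6,5) S=187.7013 payoff=0.0000 vs cont=0.0000 → 0.0000 [wait]  node(6,6) S=224.3467 payoff=0.0000 vs cont=0.0000 → 0.0000 [wait]  ⇒ S*(6)=109.9284
t_5: node(5,0) S=84.1262 payoff=59.2338 vs cont=57.4831 → 59.2338 [stop]  node(5,1) S=100.5504 payoff=42.8096 vs cont=41.0589 → 42.8096 [stop]  node(5,2) S=120.1811 payoff=23.1789 vs cont=22.1290 → 23.1789 [stop]  node(5,3) S=143.6443 payoff=0.0000 vs cont=7.2324 → 7.2324 [wait]  node(5,4) S=171.6884 payoff=0.0000 vs cont=1.0728 → 1.0728 [wait]  node(5,5) S=205.2076 payoff=0.0000 vs cont=0.0000 → 0.0000 [wait]  ⇒ S*(5)=120.1811
t_4: node(4,0) S=91.9724 payoff=51.3876 vs cont=49.6369 → 51.3876 [stop]  node(4,1) S=109.9284 payoff=33.4316 vs cont=31.6809 → 33.4316 [stop]  node(4,2) S=131.3900 payoff=11.9700 vs cont=14.2804 → 14.2804 [wait]  node(4,3) S=157.0416 payoff=0.0000 vs cont=3.8162 → 3.8162 [wait]  node(4,4) S=187.7013 payoff=0.0000 vs cont=0.4801 → 0.4801 [wait]  ⇒ S*(4)=109.9284
t_3: node(3,0) S=100.5504 payoff=42.8096 vs cont=41.0589 → 42.8096 [stop]  node(3,1) S=120.1811 payoff=23.1789 vs cont=22.6764 → 23.1789 [stop]  node(3,2) S=143.6443 payoff=0.0000 vs cont=8.4525 → 8.4525 [wait]  node(3,3) S=171.6884 payoff=0.0000 vs cont=1.9672 → 1.9672 [wait]  ⇒ S*(3)=120.1811
t_2: node(2,0) S=109.9284 payoff=33.4316 vs cont=31.6809 → 33.4316 [stop]  node(2,1) S=131.3900 payoff=11.9700 vs cont=14.9396 → 14.9396 [wait]  node(2,2) S=157.0416 payoff=0.0000 vs cont=4.8454 → 4.8454 [wait]  ⇒ S*(2)=109.9284
t_1: node(1,0) S=120.1811 payoff=23.1789 vs cont=23.0326 → 23.1789 [stop]  node(1,1) S=143.6443 payoff=0.0000 vs cont=9.3035 → 9.3035 [wait]  ⇒ S*(1)=120.1811
t_0: node(0,0) S=131.3900 payoff=11.9700 vs cont=15.3994 → 15.3994 [wait]  ⇒ S*(0)=-

price = 15.3994
boundary = - 120.1811 109.9284 120.1811 109.9284 120.1811 109.9284 120.1811 131.3900
tree:
15.3994
23.1789 9.3035
33.4316 14.9396 4.8454
42.8096 23.1789 8.4525 1.9672
51.3876 33.4316 14.2804 3.8162 0.4801
59.2338 42.8096 23.1789 7.2324 1.0728 0.0000
66.4106 51.3876 33.4316 13.2670 2.3972 0.0000 0.0000
72.9752 59.2338 42.8096 23.1789 5.3568 0.0000 0.0000 0.0000
78.9798 66.4106 51.3876 33.4316 11.9700 0.0000 0.0000 0.0000 0.0000
84.4721 72.9752 59.2338 42.8096 23.1789 0.0000 0.0000 0.0000 0.0000 0.0000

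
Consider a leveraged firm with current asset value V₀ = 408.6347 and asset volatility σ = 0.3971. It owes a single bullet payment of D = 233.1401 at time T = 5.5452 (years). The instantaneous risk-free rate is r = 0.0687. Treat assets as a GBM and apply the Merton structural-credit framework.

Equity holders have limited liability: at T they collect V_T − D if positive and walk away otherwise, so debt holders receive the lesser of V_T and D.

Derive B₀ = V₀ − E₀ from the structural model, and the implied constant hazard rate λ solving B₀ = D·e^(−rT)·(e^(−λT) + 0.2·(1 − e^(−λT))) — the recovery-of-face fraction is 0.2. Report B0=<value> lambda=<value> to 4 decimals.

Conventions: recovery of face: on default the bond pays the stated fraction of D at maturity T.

With assets at 408.6347 and a single debt payment of 233.1401 at 5.5452 years:
d₁ = [ln(V₀/D) + (r + σ²/2)T] / (σ√T)
   = [ln(408.6347/233.1401) + (0.0687 + 0.5·0.3971²)·5.5452] / (0.3971·√5.5452)
   = [0.561182 + 0.818162] / 0.935101 = 1.475075
d₂ = d₁ − σ√T = 1.475075 − 0.935101 = 0.539974
N(d₁) = 0.929904,  N(d₂) = 0.705393,  e^(−rT) = 0.683208
E₀ = V₀·N(d₁) − D·e^(−rT)·N(d₂)
   = 408.6347·0.929904 − 233.1401·0.683208·0.705393 = 267.633719
B₀ = V₀ − E₀ = 408.6347 − 267.633719 = 141.000981
e^(−λT) = (B₀·e^(rT)/D − 0.2)/(1 − 0.2) = (141.0010·1.463682/233.1401 − 0.2)/0.8 = 0.85652692
λ = −ln(0.85652692)/5.5452 = 0.027929

B0=141.0010 lambda=0.0279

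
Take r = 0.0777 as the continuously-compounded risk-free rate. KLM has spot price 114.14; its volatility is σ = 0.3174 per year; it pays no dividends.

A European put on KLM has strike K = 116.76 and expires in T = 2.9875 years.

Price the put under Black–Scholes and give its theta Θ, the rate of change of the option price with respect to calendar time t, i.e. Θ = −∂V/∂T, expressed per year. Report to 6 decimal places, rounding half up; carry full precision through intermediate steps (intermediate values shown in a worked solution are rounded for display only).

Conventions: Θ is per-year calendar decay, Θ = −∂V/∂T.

price = 13.117883
Θ = -0.082688

σ√T = 0.3174·√2.9875 = 0.548606
d₁ = (ln(S/K) + (r+σ²/2)T) / (σ√T) = (ln(114.14/116.76) + (0.0777+0.3174²/2)·2.9875) / 0.548606 = (-0.022695 + 0.382613) / 0.548606 = 0.656060
d₂ = d₁ − σ√T = 0.656060 − 0.548606 = 0.107453
e^{−rT} = 0.792844
N(−d₁) = 0.255893,  N(−d₂) = 0.457215
Put price V = K·e^{−rT}·N(−d₂) − S·N(−d₁) = 42.325499 − 29.207617 = 13.117883
φ(d₁) = (1/√(2π))·e^{−d₁²/2} = 0.321697
Θ = −S·φ(d₁)·σ/(2√T) + r·K·e^{−rT}·N(−d₂) = −3.371380 + 3.288691 = -0.082688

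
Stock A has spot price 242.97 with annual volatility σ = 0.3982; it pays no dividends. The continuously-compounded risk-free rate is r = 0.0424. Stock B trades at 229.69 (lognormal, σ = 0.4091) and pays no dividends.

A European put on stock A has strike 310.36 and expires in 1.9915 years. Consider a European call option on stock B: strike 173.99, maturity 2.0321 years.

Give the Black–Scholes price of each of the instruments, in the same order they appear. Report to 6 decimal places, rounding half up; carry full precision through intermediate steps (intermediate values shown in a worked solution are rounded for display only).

[stock A put K=310.36]
σ√T = 0.3982·√1.9915 = 0.561942
d₁ = (ln(S/K) + (r+σ²/2)T) / (σ√T) = (ln(242.97/310.36) + (0.0424+0.3982²/2)·1.9915) / 0.561942 = (-0.244795 + 0.242329) / 0.561942 = -0.004388
d₂ = d₁ − σ√T = -0.004388 − 0.561942 = -0.566330
e^{−rT} = 0.919027
N(−d₁) = 0.501751,  N(−d₂) = 0.714415
price = K·e^{−rT}·N(−d₂) − S·N(−d₁) = 203.772167 − 121.910364 = 81.861803
[stock B call K=173.99]
σ√T = 0.4091·√2.0321 = 0.583179
d₁ = (ln(S/K) + (r+σ²/2)T) / (σ√T) = (ln(229.69/173.99) + (0.0424+0.4091²/2)·2.0321) / 0.583179 = (0.277733 + 0.256210) / 0.583179 = 0.915572
d₂ = d₁ − σ√T = 0.915572 − 0.583179 = 0.332393
e^{−rT} = 0.917446
N(d₁) = 0.820054,  N(d₂) = 0.630204
price = S·N(d₁) − K·e^{−rT}·N(d₂) = 188.358294 − 100.597237 = 87.761056

price(stock A put K=310.36) = 81.861803
price(stock B call K=173.99) = 87.761056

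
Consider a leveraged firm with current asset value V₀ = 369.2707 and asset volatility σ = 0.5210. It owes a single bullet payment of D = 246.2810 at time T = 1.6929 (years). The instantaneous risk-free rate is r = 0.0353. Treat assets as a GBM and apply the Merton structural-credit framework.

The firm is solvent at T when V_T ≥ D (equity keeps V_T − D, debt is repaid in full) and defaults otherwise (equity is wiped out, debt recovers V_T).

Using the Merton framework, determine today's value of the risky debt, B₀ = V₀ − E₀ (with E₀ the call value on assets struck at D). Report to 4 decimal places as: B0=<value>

Apply the equity-as-call identities (strike 246.2810, horizon 1.6929 years):
d₁ = [ln(V₀/D) + (r + σ²/2)T] / (σ√T)
   = [ln(369.2707/246.2810) + (0.0353 + 0.5·0.5210²)·1.6929] / (0.5210·√1.6929)
   = [0.405057 + 0.289521] / 0.677881 = 1.024631
d₂ = d₁ − σ√T = 1.024631 − 0.677881 = 0.346750
N(d₁) = 0.847231,  N(d₂) = 0.635610,  e^(−rT) = 0.941991
E₀ = V₀·N(d₁) − D·e^(−rT)·N(d₂)
   = 369.2707·0.847231 − 246.2810·0.941991·0.635610 = 165.399554
B₀ = V₀ − E₀ = 369.2707 − 165.399554 = 203.871146

B0=203.8711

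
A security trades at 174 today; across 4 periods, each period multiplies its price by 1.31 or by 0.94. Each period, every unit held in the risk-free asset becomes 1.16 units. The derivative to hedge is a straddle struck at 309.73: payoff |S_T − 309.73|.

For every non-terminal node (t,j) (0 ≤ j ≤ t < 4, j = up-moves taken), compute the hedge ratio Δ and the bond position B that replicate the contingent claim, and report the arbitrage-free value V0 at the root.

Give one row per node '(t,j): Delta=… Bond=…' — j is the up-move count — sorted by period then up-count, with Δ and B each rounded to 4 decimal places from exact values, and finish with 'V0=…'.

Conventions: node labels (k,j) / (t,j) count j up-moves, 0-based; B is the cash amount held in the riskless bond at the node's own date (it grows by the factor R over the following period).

No-arbitrage ⇒ martingale measure with p* = (R−d)/(u−d) = 0.5946.
Expiry values: V(4,0)=173.8797, V(4,1)=120.4067, V(4,2)=45.8858, V(4,3)=57.9678, V(4,4)=202.6999
(3,0): S=144.5216. Δ = (V_up−V_dn)/(S_up−S_dn) = (120.4067−173.8797)/(189.3233−135.8503) = -1.0000. V = [p*·120.4067 + (1−p*)·173.8797]/1.16 = 122.4870. B = V − Δ·S = 267.0086.
(3,1): S=201.4078. Δ = (V_up−V_dn)/(S_up−S_dn) = (45.8858−120.4067)/(263.8442−189.3233) = -1.0000. V = [p*·45.8858 + (1−p*)·120.4067]/1.16 = 65.6008. B = V − Δ·S = 267.0086.
(3,2): S=280.6853. Δ = (V_up−V_dn)/(S_up−S_dn) = (57.9678−45.8858)/(367.6978−263.8442) = 0.1163. V = [p*·57.9678 + (1−p*)·45.8858]/1.16 = 45.7497. B = V − Δ·S = 13.0958.
(3,3): S=391.1678. Δ = (V_up−V_dn)/(S_up−S_dn) = (202.6999−57.9678)/(512.4299−367.6978) = 1.0000. V = [p*·202.6999 + (1−p*)·57.9678]/1.16 = 124.1592. B = V − Δ·S = -267.0086.
(2,0): S=153.7464. Δ = (V_up−V_dn)/(S_up−S_dn) = (65.6008−122.4870)/(201.4078−144.5216) = -1.0000. V = [p*·65.6008 + (1−p*)·122.4870]/1.16 = 76.4334. B = V − Δ·S = 230.1798.
(2,1): S=214.2636. Δ = (V_up−V_dn)/(S_up−S_dn) = (45.7497−65.6008)/(280.6853−201.4078) = -0.2504. V = [p*·45.7497 + (1−p*)·65.6008]/1.16 = 46.3771. B = V − Δ·S = 100.0288.
(2,2): S=298.6014. Δ = (V_up−V_dn)/(S_up−S_dn) = (124.1592−45.7497)/(391.1678−280.6853) = 0.7097. V = [p*·124.1592 + (1−p*)·45.7497]/1.16 = 79.6307. B = V − Δ·S = -132.2869.
(1,0): S=163.5600. Δ = (V_up−V_dn)/(S_up−S_dn) = (46.3771−76.4334)/(214.2636−153.7464) = -0.4967. V = [p*·46.3771 + (1−p*)·76.4334]/1.16 = 50.4846. B = V − Δ·S = 131.7179.
(1,1): S=227.9400. Δ = (V_up−V_dn)/(S_up−S_dn) = (79.6307−46.3771)/(298.6014−214.2636) = 0.3943. V = [p*·79.6307 + (1−p*)·46.3771]/1.16 = 57.0254. B = V − Δ·S = -32.8490.
(0,0): S=174.0000. Δ = (V_up−V_dn)/(S_up−S_dn) = (57.0254−50.4846)/(227.9400−163.5600) = 0.1016. V = [p*·57.0254 + (1−p*)·50.4846]/1.16 = 46.8739. B = V − Δ·S = 29.1959.
Check: Δ(0,0)·S0 + B(0,0) = 46.8739 = V0.

(0,0): Delta=0.1016 Bond=29.1959
(1,0): Delta=-0.4967 Bond=131.7179
(1,1): Delta=0.3943 Bond=-32.8490
(2,0): Delta=-1.0000 Bond=230.1798
(2,1): Delta=-0.2504 Bond=100.0288
(2,2): Delta=0.7097 Bond=-132.2869
(3,0): Delta=-1.0000 Bond=267.0086
(3,1): Delta=-1.0000 Bond=267.0086
(3,2): Delta=0.1163 Bond=13.0958
(3,3): Delta=1.0000 Bond=-267.0086
V0=46.8739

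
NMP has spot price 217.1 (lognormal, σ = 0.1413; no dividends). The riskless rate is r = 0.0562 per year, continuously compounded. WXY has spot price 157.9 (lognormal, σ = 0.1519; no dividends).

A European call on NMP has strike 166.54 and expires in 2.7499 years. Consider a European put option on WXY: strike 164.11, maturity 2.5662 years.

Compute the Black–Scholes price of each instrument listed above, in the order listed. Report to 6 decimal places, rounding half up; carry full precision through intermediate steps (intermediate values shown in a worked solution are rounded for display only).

price(NMP call K=166.54) = 75.006633
price(WXY put K=164.11) = 7.948431

[NMP call K=166.54]
σ√T = 0.1413·√2.7499 = 0.234315
d₁ = (ln(S/K) + (r+σ²/2)T) / (σ√T) = (ln(217.1/166.54) + (0.0562+0.1413²/2)·2.7499) / 0.234315 = (0.265123 + 0.181996) / 0.234315 = 1.908193
d₂ = d₁ − σ√T = 1.908193 − 0.234315 = 1.673878
e^{−rT} = 0.856805
N(d₁) = 0.971817,  N(d₂) = 0.952923
price = S·N(d₁) − K·e^{−rT}·N(d₂) = 210.981440 − 135.974807 = 75.006633
[WXY put K=164.11]
σ√T = 0.1519·√2.5662 = 0.243334
d₁ = (ln(S/K) + (r+σ²/2)T) / (σ√T) = (ln(157.9/164.11) + (0.0562+0.1519²/2)·2.5662) / 0.243334 = (-0.038575 + 0.173826) / 0.243334 = 0.555825
d₂ = d₁ − σ√T = 0.555825 − 0.243334 = 0.312491
e^{−rT} = 0.865697
N(−d₁) = 0.289165,  N(−d₂) = 0.377334
price = K·e^{−rT}·N(−d₂) − S·N(−d₁) = 53.607627 − 45.659196 = 7.948431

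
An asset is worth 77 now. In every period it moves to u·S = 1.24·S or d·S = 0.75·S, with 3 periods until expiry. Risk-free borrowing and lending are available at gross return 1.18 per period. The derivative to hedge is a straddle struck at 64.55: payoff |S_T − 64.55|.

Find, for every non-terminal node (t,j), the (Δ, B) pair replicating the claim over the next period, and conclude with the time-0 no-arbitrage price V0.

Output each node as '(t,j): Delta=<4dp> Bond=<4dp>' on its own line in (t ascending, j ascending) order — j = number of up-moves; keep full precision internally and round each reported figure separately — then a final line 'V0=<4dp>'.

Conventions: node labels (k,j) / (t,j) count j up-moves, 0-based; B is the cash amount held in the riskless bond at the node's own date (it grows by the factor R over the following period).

Risk-neutral probability p* = (R−d)/(u−d) = (1.18−0.75)/(1.24−0.75) = 0.8776.
Payoffs at expiry: V(3,0)=32.0656, V(3,1)=10.8425, V(3,2)=24.2464, V(3,3)=82.2600
Node (2,0) S=43.3125: V=(p*·10.8425+(1−p*)·32.0656)/1.18=11.3909; Δ=(10.8425−32.0656)/(53.7075−32.4844)=-1.0000; B=V−Δ·S=54.7034
Node (2,1) S=71.6100: V=(p*·24.2464+(1−p*)·10.8425)/1.18=19.1569; Δ=(24.2464−10.8425)/(88.7964−53.7075)=0.3820; B=V−Δ·S=-8.1980
Node (2,2) S=118.3952: V=(p*·82.2600+(1−p*)·24.2464)/1.18=63.6918; Δ=(82.2600−24.2464)/(146.8100−88.7964)=1.0000; B=V−Δ·S=-54.7034
Node (1,0) S=57.7500: V=(p*·19.1569+(1−p*)·11.3909)/1.18=15.4288; Δ=(19.1569−11.3909)/(71.6100−43.3125)=0.2744; B=V−Δ·S=-0.4202
Node (1,1) S=95.4800: V=(p*·63.6918+(1−p*)·19.1569)/1.18=49.3547; Δ=(63.6918−19.1569)/(118.3952−71.6100)=0.9519; B=V−Δ·S=-41.5329
Node (0,0) S=77.0000: V=(p*·49.3547+(1−p*)·15.4288)/1.18=38.3055; Δ=(49.3547−15.4288)/(95.4800−57.7500)=0.8992; B=V−Δ·S=-30.9311
As a check, the time-0 holding Δ(0,0)·S0 + B(0,0) comes to 38.3055 — exactly V0.

(0,0): Delta=0.8992 Bond=-30.9311
(1,0): Delta=0.2744 Bond=-0.4202
(1,1): Delta=0.9519 Bond=-41.5329
(2,0): Delta=-1.0000 Bond=54.7034
(2,1): Delta=0.3820 Bond=-8.1980
(2,2): Delta=1.0000 Bond=-54.7034
V0=38.3055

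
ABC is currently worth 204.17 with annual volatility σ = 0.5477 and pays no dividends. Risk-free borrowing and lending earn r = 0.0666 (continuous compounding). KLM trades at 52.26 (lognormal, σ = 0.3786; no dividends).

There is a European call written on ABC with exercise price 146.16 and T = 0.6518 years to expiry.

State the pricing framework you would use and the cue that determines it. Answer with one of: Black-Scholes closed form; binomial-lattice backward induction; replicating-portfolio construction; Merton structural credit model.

framework: Black-Scholes closed form

Key observation: everything needed for the exact continuous-time valuation of the European call on ABC (strike 146.16) is given, and no feature rules the closed form out.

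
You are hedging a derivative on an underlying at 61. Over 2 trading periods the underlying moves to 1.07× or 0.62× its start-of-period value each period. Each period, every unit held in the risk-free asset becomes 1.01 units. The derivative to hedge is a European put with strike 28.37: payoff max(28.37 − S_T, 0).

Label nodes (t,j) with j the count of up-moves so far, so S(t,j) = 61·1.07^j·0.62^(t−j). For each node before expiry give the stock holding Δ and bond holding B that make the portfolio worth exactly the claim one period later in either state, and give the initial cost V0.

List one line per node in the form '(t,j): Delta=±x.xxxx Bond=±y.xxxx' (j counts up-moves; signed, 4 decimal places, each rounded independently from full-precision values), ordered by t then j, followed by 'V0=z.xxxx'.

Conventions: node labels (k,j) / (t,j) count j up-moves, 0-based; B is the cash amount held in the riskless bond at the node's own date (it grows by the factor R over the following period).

(0,0): Delta=-0.0237 Bond=1.5296
(1,0): Delta=-0.2892 Bond=11.5866
(1,1): Delta=0.0000 Bond=0.0000
V0=0.0858

Since d<R<u, set p* = (R−d)/(u−d) = 0.8667; price each node as the discounted p*-expectation of its children.
Terminal payoffs: V(2,0)=4.9216, V(2,1)=0.0000, V(2,2)=0.0000
  t=1,j=0: stock 37.8200 → up 40.4674 (V=0.0000), down 23.4484 (V=4.9216). Price 0.6497; hedge Δ=-0.2892, bond B=11.5866.
  t=1,j=1: stock 65.2700 → up 69.8389 (V=0.0000), down 40.4674 (V=0.0000). Price 0.0000; hedge Δ=0.0000, bond B=0.0000.
  t=0,j=0: stock 61.0000 → up 65.2700 (V=0.0000), down 37.8200 (V=0.6497). Price 0.0858; hedge Δ=-0.0237, bond B=1.5296.
Check: Δ(0,0)·S0 + B(0,0) = 0.0858 = V0.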